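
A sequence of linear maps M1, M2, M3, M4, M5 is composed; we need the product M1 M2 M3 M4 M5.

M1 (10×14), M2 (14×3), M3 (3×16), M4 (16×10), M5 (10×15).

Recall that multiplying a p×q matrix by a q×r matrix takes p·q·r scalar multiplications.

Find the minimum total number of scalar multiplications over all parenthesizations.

1800

Adjacent pairs: M1M2 = 10·14·3 = 420; M2M3 = 14·3·16 = 672; M3M4 = 3·16·10 = 480; M4M5 = 16·10·15 = 2400.
Length 3: M1..M3: k=1: 0+672+10·14·16=2912; k=2: 420+0+10·3·16=900 → min 900 | M2..M4: k=2: 0+480+14·3·10=900; k=3: 672+0+14·16·10=2912 → min 900 | M3..M5: k=3: 0+2400+3·16·15=3120; k=4: 480+0+3·10·15=930 → min 930.
Length 4: M1..M4: k=1: 0+900+10·14·10=2300; k=2: 420+480+10·3·10=1200; k=3: 900+0+10·16·10=2500 → min 1200 | M2..M5: k=2: 0+930+14·3·15=1560; k=3: 672+2400+14·16·15=6432; k=4: 900+0+14·10·15=3000 → min 1560.
Length 5: M1..M5: k=1: 0+1560+10·14·15=3660; k=2: 420+930+10·3·15=1800; k=3: 900+2400+10·16·15=5700; k=4: 1200+0+10·10·15=2700 → min 1800.
Optimal order: ((M1 M2) ((M3 M4) M5)) with cost 1800.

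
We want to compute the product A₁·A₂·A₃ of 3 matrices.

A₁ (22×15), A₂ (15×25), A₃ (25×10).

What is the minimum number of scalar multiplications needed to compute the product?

Order (A₁·(A₂·A₃)): (A₂·A₃): 15×25 by 25×10 → 15×10, cost 15·25·10 = 3750; (A₁·(A₂·A₃)): 22×15 by 15×10 → 22×10, cost 22·15·10 = 3300; cumulative 7050. Total 7050.
Order ((A₁·A₂)·A₃): (A₁·A₂): 22×15 by 15×25 → 22×25, cost 22·15·25 = 8250; ((A₁·A₂)·A₃): 22×25 by 25×10 → 22×10, cost 22·25·10 = 5500; cumulative 13750. Total 13750.
Minimum: 7050.

7050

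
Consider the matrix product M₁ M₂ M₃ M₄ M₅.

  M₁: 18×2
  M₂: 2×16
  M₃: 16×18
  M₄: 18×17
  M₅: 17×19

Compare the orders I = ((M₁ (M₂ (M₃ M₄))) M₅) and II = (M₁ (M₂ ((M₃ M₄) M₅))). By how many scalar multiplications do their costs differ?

Order I = ((M₁ (M₂ (M₃ M₄))) M₅): (M₃ M₄): 16×18 by 18×17 → 16×17, cost 16·18·17 = 4896; (M₂ (M₃ M₄)): 2×16 by 16×17 → 2×17, cost 2·16·17 = 544; cumulative 5440; (M₁ (M₂ (M₃ M₄))): 18×2 by 2×17 → 18×17, cost 18·2·17 = 612; cumulative 6052; ((M₁ (M₂ (M₃ M₄))) M₅): 18×17 by 17×19 → 18×19, cost 18·17·19 = 5814; cumulative 11866. Total 11866.
Order II = (M₁ (M₂ ((M₃ M₄) M₅))): (M₃ M₄): 16×18 by 18×17 → 16×17, cost 16·18·17 = 4896; ((M₃ M₄) M₅): 16×17 by 17×19 → 16×19, cost 16·17·19 = 5168; cumulative 10064; (M₂ ((M₃ M₄) M₅)): 2×16 by 16×19 → 2×19, cost 2·16·19 = 608; cumulative 10672; (M₁ (M₂ ((M₃ M₄) M₅))): 18×2 by 2×19 → 18×19, cost 18·2·19 = 684; cumulative 11356. Total 11356.
Difference: |11866 − 11356| = 510.

510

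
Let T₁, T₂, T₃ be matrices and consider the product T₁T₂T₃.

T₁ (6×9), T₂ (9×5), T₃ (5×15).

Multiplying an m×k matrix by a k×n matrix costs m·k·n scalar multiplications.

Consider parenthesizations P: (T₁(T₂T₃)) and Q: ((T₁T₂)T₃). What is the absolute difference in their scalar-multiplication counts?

Order P = (T₁(T₂T₃)): (T₂T₃): 9×5 by 5×15 → 9×15, cost 9·5·15 = 675; (T₁(T₂T₃)): 6×9 by 9×15 → 6×15, cost 6·9·15 = 810; cumulative 1485. Total 1485.
Order Q = ((T₁T₂)T₃): (T₁T₂): 6×9 by 9×5 → 6×5, cost 6·9·5 = 270; ((T₁T₂)T₃): 6×5 by 5×15 → 6×15, cost 6·5·15 = 450; cumulative 720. Total 720.
Difference: |1485 − 720| = 765.

765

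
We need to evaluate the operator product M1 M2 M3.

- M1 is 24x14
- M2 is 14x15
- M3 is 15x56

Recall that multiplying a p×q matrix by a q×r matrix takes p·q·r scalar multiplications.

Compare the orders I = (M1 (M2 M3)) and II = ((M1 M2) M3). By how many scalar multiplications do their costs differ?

5376

Order I = (M1 (M2 M3)): (M2 M3): 14×15 by 15×56 → 14×56, cost 14·15·56 = 11760; (M1 (M2 M3)): 24×14 by 14×56 → 24×56, cost 24·14·56 = 18816; cumulative 30576. Total 30576.
Order II = ((M1 M2) M3): (M1 M2): 24×14 by 14×15 → 24×15, cost 24·14·15 = 5040; ((M1 M2) M3): 24×15 by 15×56 → 24×56, cost 24·15·56 = 20160; cumulative 25200. Total 25200.
Difference: |30576 − 25200| = 5376.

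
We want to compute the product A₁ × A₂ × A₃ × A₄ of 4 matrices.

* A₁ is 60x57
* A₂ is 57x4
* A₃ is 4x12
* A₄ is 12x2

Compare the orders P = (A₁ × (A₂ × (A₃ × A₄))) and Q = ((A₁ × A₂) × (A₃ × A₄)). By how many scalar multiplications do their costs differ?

6864

Order P = (A₁ × (A₂ × (A₃ × A₄))): (A₃ × A₄): 4×12 by 12×2 → 4×2, cost 4·12·2 = 96; (A₂ × (A₃ × A₄)): 57×4 by 4×2 → 57×2, cost 57·4·2 = 456; cumulative 552; (A₁ × (A₂ × (A₃ × A₄))): 60×57 by 57×2 → 60×2, cost 60·57·2 = 6840; cumulative 7392. Total 7392.
Order Q = ((A₁ × A₂) × (A₃ × A₄)): (A₁ × A₂): 60×57 by 57×4 → 60×4, cost 60·57·4 = 13680; (A₃ × A₄): 4×12 by 12×2 → 4×2, cost 4·12·2 = 96; ((A₁ × A₂) × (A₃ × A₄)): 60×4 by 4×2 → 60×2, cost 60·4·2 = 480; cumulative 14256. Total 14256.
Difference: |7392 − 14256| = 6864.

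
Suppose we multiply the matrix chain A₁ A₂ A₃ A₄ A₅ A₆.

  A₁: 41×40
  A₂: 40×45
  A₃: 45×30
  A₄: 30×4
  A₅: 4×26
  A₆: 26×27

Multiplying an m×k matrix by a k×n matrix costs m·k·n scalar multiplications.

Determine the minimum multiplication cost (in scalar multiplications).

26396

Adjacent pairs: A₁A₂ = 41·40·45 = 73800; A₂A₃ = 40·45·30 = 54000; A₃A₄ = 45·30·4 = 5400; A₄A₅ = 30·4·26 = 3120; A₅A₆ = 4·26·27 = 2808.
Length 3: A₁..A₃: k=1: 0+54000+41·40·30=103200; k=2: 73800+0+41·45·30=129150 → min 103200 | A₂..A₄: k=2: 0+5400+40·45·4=12600; k=3: 54000+0+40·30·4=58800 → min 12600 | A₃..A₅: k=3: 0+3120+45·30·26=38220; k=4: 5400+0+45·4·26=10080 → min 10080 | A₄..A₆: k=4: 0+2808+30·4·27=6048; k=5: 3120+0+30·26·27=24180 → min 6048.
Length 4: A₁..A₄: k=1: 0+12600+41·40·4=19160; k=2: 73800+5400+41·45·4=86580; k=3: 103200+0+41·30·4=108120 → min 19160 | A₂..A₅: k=2: 0+10080+40·45·26=56880; k=3: 54000+3120+40·30·26=88320; k=4: 12600+0+40·4·26=16760 → min 16760 | A₃..A₆: k=3: 0+6048+45·30·27=42498; k=4: 5400+2808+45·4·27=13068; k=5: 10080+0+45·26·27=41670 → min 13068.
Length 5: A₁..A₅: k=1: 0+16760+41·40·26=59400; k=2: 73800+10080+41·45·26=131850; k=3: 103200+3120+41·30·26=138300; k=4: 19160+0+41·4·26=23424 → min 23424 | A₂..A₆: k=2: 0+13068+40·45·27=61668; k=3: 54000+6048+40·30·27=92448; k=4: 12600+2808+40·4·27=19728; k=5: 16760+0+40·26·27=44840 → min 19728.
Length 6: A₁..A₆: k=1: 0+19728+41·40·27=64008; k=2: 73800+13068+41·45·27=136683; k=3: 103200+6048+41·30·27=142458; k=4: 19160+2808+41·4·27=26396; k=5: 23424+0+41·26·27=52206 → min 26396.
Optimal order: ((A₁ (A₂ (A₃ A₄))) (A₅ A₆)) with cost 26396.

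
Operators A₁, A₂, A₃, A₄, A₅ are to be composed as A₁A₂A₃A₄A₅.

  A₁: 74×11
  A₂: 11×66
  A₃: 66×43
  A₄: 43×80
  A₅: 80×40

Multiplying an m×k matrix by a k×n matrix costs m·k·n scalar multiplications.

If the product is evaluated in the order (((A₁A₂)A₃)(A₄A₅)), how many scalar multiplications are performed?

528616

(A₁A₂): 74×11 by 11×66 → 74×66, cost 74·11·66 = 53724
((A₁A₂)A₃): 74×66 by 66×43 → 74×43, cost 74·66·43 = 210012; cumulative 263736
(A₄A₅): 43×80 by 80×40 → 43×40, cost 43·80·40 = 137600
(((A₁A₂)A₃)(A₄A₅)): 74×43 by 43×40 → 74×40, cost 74·43·40 = 127280; cumulative 528616
Total: 528616 scalar multiplications.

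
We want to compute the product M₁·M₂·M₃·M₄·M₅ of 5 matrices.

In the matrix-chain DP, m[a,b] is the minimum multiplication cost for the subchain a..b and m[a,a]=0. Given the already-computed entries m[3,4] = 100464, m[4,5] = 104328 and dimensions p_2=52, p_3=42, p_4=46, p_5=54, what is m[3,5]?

m[3,5] = min over k∈[3,4] of m[3,k]+m[k+1,5]+p_{2}·p_k·p_{5}.
k=3: 0 + 104328 + 52·42·54 = 222264; k=4: 100464 + 0 + 52·46·54 = 229632.
Minimum: 222264 at k=3.

222264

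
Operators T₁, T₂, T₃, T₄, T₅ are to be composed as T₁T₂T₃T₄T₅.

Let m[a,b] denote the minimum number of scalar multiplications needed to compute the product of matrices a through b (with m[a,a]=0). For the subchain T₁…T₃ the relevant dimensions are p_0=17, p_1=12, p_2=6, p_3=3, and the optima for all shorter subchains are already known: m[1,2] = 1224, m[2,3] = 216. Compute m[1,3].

828

m[1,3] = min over k∈[1,2] of m[1,k]+m[k+1,3]+p_{0}·p_k·p_{3}.
k=1: 0 + 216 + 17·12·3 = 828; k=2: 1224 + 0 + 17·6·3 = 1530.
Minimum: 828 at k=1.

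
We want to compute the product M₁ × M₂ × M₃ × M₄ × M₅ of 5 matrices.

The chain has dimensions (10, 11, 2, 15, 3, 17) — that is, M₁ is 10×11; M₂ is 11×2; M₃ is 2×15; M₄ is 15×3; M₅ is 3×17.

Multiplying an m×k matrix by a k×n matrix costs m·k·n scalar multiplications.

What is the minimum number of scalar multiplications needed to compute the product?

752

Adjacent pairs: M₁M₂ = 10·11·2 = 220; M₂M₃ = 11·2·15 = 330; M₃M₄ = 2·15·3 = 90; M₄M₅ = 15·3·17 = 765.
Length 3: M₁..M₃: k=1: 0+330+10·11·15=1980; k=2: 220+0+10·2·15=520 → min 520 | M₂..M₄: k=2: 0+90+11·2·3=156; k=3: 330+0+11·15·3=825 → min 156 | M₃..M₅: k=3: 0+765+2·15·17=1275; k=4: 90+0+2·3·17=192 → min 192.
Length 4: M₁..M₄: k=1: 0+156+10·11·3=486; k=2: 220+90+10·2·3=370; k=3: 520+0+10·15·3=970 → min 370 | M₂..M₅: k=2: 0+192+11·2·17=566; k=3: 330+765+11·15·17=3900; k=4: 156+0+11·3·17=717 → min 566.
Length 5: M₁..M₅: k=1: 0+566+10·11·17=2436; k=2: 220+192+10·2·17=752; k=3: 520+765+10·15·17=3835; k=4: 370+0+10·3·17=880 → min 752.
Optimal order: ((M₁ × M₂) × ((M₃ × M₄) × M₅)) with cost 752.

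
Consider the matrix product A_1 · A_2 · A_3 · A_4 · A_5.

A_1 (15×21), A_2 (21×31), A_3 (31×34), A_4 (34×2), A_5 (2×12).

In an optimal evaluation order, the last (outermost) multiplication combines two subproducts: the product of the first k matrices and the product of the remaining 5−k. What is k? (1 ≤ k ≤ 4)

4

Adjacent pairs: A_1A_2 = 15·21·31 = 9765; A_2A_3 = 21·31·34 = 22134; A_3A_4 = 31·34·2 = 2108; A_4A_5 = 34·2·12 = 816.
Length 3: A_1..A_3: k=1: 0+22134+15·21·34=32844; k=2: 9765+0+15·31·34=25575 → min 25575 | A_2..A_4: k=2: 0+2108+21·31·2=3410; k=3: 22134+0+21·34·2=23562 → min 3410 | A_3..A_5: k=3: 0+816+31·34·12=13464; k=4: 2108+0+31·2·12=2852 → min 2852.
Length 4: A_1..A_4: k=1: 0+3410+15·21·2=4040; k=2: 9765+2108+15·31·2=12803; k=3: 25575+0+15·34·2=26595 → min 4040 | A_2..A_5: k=2: 0+2852+21·31·12=10664; k=3: 22134+816+21·34·12=31518; k=4: 3410+0+21·2·12=3914 → min 3914.
Top-level splits: k=1: (A_1..A_1)·(A_2..A_5) → 0+3914+15·21·12 = 7694; k=2: (A_1..A_2)·(A_3..A_5) → 9765+2852+15·31·12 = 18197; k=3: (A_1..A_3)·(A_4..A_5) → 25575+816+15·34·12 = 32511; k=4: (A_1..A_4)·(A_5..A_5) → 4040+0+15·2·12 = 4400.
Best split is after A_4, i.e. k = 4.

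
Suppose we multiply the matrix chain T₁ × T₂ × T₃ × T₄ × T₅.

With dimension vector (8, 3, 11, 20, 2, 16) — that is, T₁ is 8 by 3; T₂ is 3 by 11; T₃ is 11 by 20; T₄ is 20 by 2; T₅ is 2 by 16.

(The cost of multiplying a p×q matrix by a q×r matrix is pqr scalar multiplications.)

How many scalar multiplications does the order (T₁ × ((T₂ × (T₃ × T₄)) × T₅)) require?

(T₃ × T₄): 11×20 by 20×2 → 11×2, cost 11·20·2 = 440
(T₂ × (T₃ × T₄)): 3×11 by 11×2 → 3×2, cost 3·11·2 = 66; cumulative 506
((T₂ × (T₃ × T₄)) × T₅): 3×2 by 2×16 → 3×16, cost 3·2·16 = 96; cumulative 602
(T₁ × ((T₂ × (T₃ × T₄)) × T₅)): 8×3 by 3×16 → 8×16, cost 8·3·16 = 384; cumulative 986
Total: 986 scalar multiplications.

986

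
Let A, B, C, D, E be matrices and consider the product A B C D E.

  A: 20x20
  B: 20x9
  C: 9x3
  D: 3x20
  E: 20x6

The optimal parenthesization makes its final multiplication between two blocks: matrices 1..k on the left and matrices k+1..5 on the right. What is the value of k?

Adjacent pairs: AB = 20·20·9 = 3600; BC = 20·9·3 = 540; CD = 9·3·20 = 540; DE = 3·20·6 = 360.
Length 3: A..C: k=1: 0+540+20·20·3=1740; k=2: 3600+0+20·9·3=4140 → min 1740 | B..D: k=2: 0+540+20·9·20=4140; k=3: 540+0+20·3·20=1740 → min 1740 | C..E: k=3: 0+360+9·3·6=522; k=4: 540+0+9·20·6=1620 → min 522.
Length 4: A..D: k=1: 0+1740+20·20·20=9740; k=2: 3600+540+20·9·20=7740; k=3: 1740+0+20·3·20=2940 → min 2940 | B..E: k=2: 0+522+20·9·6=1602; k=3: 540+360+20·3·6=1260; k=4: 1740+0+20·20·6=4140 → min 1260.
Top-level splits: k=1: (A..A)·(B..E) → 0+1260+20·20·6 = 3660; k=2: (A..B)·(C..E) → 3600+522+20·9·6 = 5202; k=3: (A..C)·(D..E) → 1740+360+20·3·6 = 2460; k=4: (A..D)·(E..E) → 2940+0+20·20·6 = 5340.
Best split is after C, i.e. k = 3.

3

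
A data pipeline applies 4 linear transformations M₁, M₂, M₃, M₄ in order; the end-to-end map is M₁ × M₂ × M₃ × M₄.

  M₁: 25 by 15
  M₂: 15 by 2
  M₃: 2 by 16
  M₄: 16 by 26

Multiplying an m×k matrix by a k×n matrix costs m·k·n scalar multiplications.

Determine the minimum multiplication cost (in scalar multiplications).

Adjacent pairs: M₁M₂ = 25·15·2 = 750; M₂M₃ = 15·2·16 = 480; M₃M₄ = 2·16·26 = 832.
Length 3: M₁..M₃: k=1: 0+480+25·15·16=6480; k=2: 750+0+25·2·16=1550 → min 1550 | M₂..M₄: k=2: 0+832+15·2·26=1612; k=3: 480+0+15·16·26=6720 → min 1612.
Length 4: M₁..M₄: k=1: 0+1612+25·15·26=11362; k=2: 750+832+25·2·26=2882; k=3: 1550+0+25·16·26=11950 → min 2882.
Optimal order: ((M₁ × M₂) × (M₃ × M₄)) with cost 2882.

2882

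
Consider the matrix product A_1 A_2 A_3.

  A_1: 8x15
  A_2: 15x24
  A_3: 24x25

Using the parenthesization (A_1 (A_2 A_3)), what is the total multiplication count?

12000

(A_2 A_3): 15×24 by 24×25 → 15×25, cost 15·24·25 = 9000
(A_1 (A_2 A_3)): 8×15 by 15×25 → 8×25, cost 8·15·25 = 3000; cumulative 12000
Total: 12000 scalar multiplications.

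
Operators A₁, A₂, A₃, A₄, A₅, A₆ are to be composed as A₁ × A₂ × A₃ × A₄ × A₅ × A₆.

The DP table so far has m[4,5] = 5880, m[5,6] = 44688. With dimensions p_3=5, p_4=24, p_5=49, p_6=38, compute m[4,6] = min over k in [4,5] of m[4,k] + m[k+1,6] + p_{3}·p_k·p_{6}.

15190

m[4,6] = min over k∈[4,5] of m[4,k]+m[k+1,6]+p_{3}·p_k·p_{6}.
k=4: 0 + 44688 + 5·24·38 = 49248; k=5: 5880 + 0 + 5·49·38 = 15190.
Minimum: 15190 at k=5.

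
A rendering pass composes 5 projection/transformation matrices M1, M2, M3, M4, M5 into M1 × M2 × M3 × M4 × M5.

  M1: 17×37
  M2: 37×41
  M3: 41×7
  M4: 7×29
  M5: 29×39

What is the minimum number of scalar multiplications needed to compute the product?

27580

Adjacent pairs: M1M2 = 17·37·41 = 25789; M2M3 = 37·41·7 = 10619; M3M4 = 41·7·29 = 8323; M4M5 = 7·29·39 = 7917.
Length 3: M1..M3: k=1: 0+10619+17·37·7=15022; k=2: 25789+0+17·41·7=30668 → min 15022 | M2..M4: k=2: 0+8323+37·41·29=52316; k=3: 10619+0+37·7·29=18130 → min 18130 | M3..M5: k=3: 0+7917+41·7·39=19110; k=4: 8323+0+41·29·39=54694 → min 19110.
Length 4: M1..M4: k=1: 0+18130+17·37·29=36371; k=2: 25789+8323+17·41·29=54325; k=3: 15022+0+17·7·29=18473 → min 18473 | M2..M5: k=2: 0+19110+37·41·39=78273; k=3: 10619+7917+37·7·39=28637; k=4: 18130+0+37·29·39=59977 → min 28637.
Length 5: M1..M5: k=1: 0+28637+17·37·39=53168; k=2: 25789+19110+17·41·39=72082; k=3: 15022+7917+17·7·39=27580; k=4: 18473+0+17·29·39=37700 → min 27580.
Optimal order: ((M1 × (M2 × M3)) × (M4 × M5)) with cost 27580.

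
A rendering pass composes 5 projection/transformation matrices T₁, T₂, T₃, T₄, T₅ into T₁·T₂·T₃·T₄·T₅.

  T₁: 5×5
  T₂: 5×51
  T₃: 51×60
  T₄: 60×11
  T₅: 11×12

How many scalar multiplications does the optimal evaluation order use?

19535

Adjacent pairs: T₁T₂ = 5·5·51 = 1275; T₂T₃ = 5·51·60 = 15300; T₃T₄ = 51·60·11 = 33660; T₄T₅ = 60·11·12 = 7920.
Length 3: T₁..T₃: k=1: 0+15300+5·5·60=16800; k=2: 1275+0+5·51·60=16575 → min 16575 | T₂..T₄: k=2: 0+33660+5·51·11=36465; k=3: 15300+0+5·60·11=18600 → min 18600 | T₃..T₅: k=3: 0+7920+51·60·12=44640; k=4: 33660+0+51·11·12=40392 → min 40392.
Length 4: T₁..T₄: k=1: 0+18600+5·5·11=18875; k=2: 1275+33660+5·51·11=37740; k=3: 16575+0+5·60·11=19875 → min 18875 | T₂..T₅: k=2: 0+40392+5·51·12=43452; k=3: 15300+7920+5·60·12=26820; k=4: 18600+0+5·11·12=19260 → min 19260.
Length 5: T₁..T₅: k=1: 0+19260+5·5·12=19560; k=2: 1275+40392+5·51·12=44727; k=3: 16575+7920+5·60·12=28095; k=4: 18875+0+5·11·12=19535 → min 19535.
Optimal order: ((T₁·((T₂·T₃)·T₄))·T₅) with cost 19535.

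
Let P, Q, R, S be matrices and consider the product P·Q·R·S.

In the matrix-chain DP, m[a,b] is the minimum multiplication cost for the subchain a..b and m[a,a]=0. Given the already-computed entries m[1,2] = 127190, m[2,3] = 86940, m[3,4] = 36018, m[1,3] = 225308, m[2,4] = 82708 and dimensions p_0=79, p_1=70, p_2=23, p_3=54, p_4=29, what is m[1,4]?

m[1,4] = min over k∈[1,3] of m[1,k]+m[k+1,4]+p_{0}·p_k·p_{4}.
k=1: 0 + 82708 + 79·70·29 = 243078; k=2: 127190 + 36018 + 79·23·29 = 215901; k=3: 225308 + 0 + 79·54·29 = 349022.
Minimum: 215901 at k=2.

215901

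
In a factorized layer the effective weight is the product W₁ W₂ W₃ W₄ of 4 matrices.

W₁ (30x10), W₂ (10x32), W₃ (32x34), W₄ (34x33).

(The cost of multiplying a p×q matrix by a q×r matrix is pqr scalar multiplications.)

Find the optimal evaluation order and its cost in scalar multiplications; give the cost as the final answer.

Adjacent pairs: W₁W₂ = 30·10·32 = 9600; W₂W₃ = 10·32·34 = 10880; W₃W₄ = 32·34·33 = 35904.
Length 3: W₁..W₃: k=1: 0+10880+30·10·34=21080; k=2: 9600+0+30·32·34=42240 → min 21080 | W₂..W₄: k=2: 0+35904+10·32·33=46464; k=3: 10880+0+10·34·33=22100 → min 22100.
Length 4: W₁..W₄: k=1: 0+22100+30·10·33=32000; k=2: 9600+35904+30·32·33=77184; k=3: 21080+0+30·34·33=54740 → min 32000.
Optimal parenthesization: (W₁ ((W₂ W₃) W₄)) with cost 32000.

32000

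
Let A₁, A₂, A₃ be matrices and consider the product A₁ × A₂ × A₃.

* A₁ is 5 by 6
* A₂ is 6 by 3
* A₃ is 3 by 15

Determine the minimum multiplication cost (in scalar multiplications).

315

Order (A₁ × (A₂ × A₃)): (A₂ × A₃): 6×3 by 3×15 → 6×15, cost 6·3·15 = 270; (A₁ × (A₂ × A₃)): 5×6 by 6×15 → 5×15, cost 5·6·15 = 450; cumulative 720. Total 720.
Order ((A₁ × A₂) × A₃): (A₁ × A₂): 5×6 by 6×3 → 5×3, cost 5·6·3 = 90; ((A₁ × A₂) × A₃): 5×3 by 3×15 → 5×15, cost 5·3·15 = 225; cumulative 315. Total 315.
Minimum: 315.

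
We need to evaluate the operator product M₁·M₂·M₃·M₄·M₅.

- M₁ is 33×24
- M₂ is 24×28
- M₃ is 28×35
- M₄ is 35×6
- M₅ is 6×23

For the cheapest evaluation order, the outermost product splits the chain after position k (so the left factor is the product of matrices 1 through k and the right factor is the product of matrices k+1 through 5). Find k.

4

Adjacent pairs: M₁M₂ = 33·24·28 = 22176; M₂M₃ = 24·28·35 = 23520; M₃M₄ = 28·35·6 = 5880; M₄M₅ = 35·6·23 = 4830.
Length 3: M₁..M₃: k=1: 0+23520+33·24·35=51240; k=2: 22176+0+33·28·35=54516 → min 51240 | M₂..M₄: k=2: 0+5880+24·28·6=9912; k=3: 23520+0+24·35·6=28560 → min 9912 | M₃..M₅: k=3: 0+4830+28·35·23=27370; k=4: 5880+0+28·6·23=9744 → min 9744.
Length 4: M₁..M₄: k=1: 0+9912+33·24·6=14664; k=2: 22176+5880+33·28·6=33600; k=3: 51240+0+33·35·6=58170 → min 14664 | M₂..M₅: k=2: 0+9744+24·28·23=25200; k=3: 23520+4830+24·35·23=47670; k=4: 9912+0+24·6·23=13224 → min 13224.
Top-level splits: k=1: (M₁..M₁)·(M₂..M₅) → 0+13224+33·24·23 = 31440; k=2: (M₁..M₂)·(M₃..M₅) → 22176+9744+33·28·23 = 53172; k=3: (M₁..M₃)·(M₄..M₅) → 51240+4830+33·35·23 = 82635; k=4: (M₁..M₄)·(M₅..M₅) → 14664+0+33·6·23 = 19218.
Best split is after M₄, i.e. k = 4.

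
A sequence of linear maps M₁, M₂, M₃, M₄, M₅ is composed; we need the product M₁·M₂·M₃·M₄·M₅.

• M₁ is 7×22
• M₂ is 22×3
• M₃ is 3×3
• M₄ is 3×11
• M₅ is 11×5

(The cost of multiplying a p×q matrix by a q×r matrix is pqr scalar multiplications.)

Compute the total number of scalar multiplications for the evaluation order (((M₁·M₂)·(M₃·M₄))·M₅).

1177

(M₁·M₂): 7×22 by 22×3 → 7×3, cost 7·22·3 = 462
(M₃·M₄): 3×3 by 3×11 → 3×11, cost 3·3·11 = 99
((M₁·M₂)·(M₃·M₄)): 7×3 by 3×11 → 7×11, cost 7·3·11 = 231; cumulative 792
(((M₁·M₂)·(M₃·M₄))·M₅): 7×11 by 11×5 → 7×5, cost 7·11·5 = 385; cumulative 1177
Total: 1177 scalar multiplications.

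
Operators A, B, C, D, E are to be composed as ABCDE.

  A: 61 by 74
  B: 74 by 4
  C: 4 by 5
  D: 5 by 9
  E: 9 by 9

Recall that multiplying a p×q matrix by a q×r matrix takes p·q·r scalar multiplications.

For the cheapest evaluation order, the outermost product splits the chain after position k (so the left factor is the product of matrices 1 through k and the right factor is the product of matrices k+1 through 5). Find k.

2

Adjacent pairs: AB = 61·74·4 = 18056; BC = 74·4·5 = 1480; CD = 4·5·9 = 180; DE = 5·9·9 = 405.
Length 3: A..C: k=1: 0+1480+61·74·5=24050; k=2: 18056+0+61·4·5=19276 → min 19276 | B..D: k=2: 0+180+74·4·9=2844; k=3: 1480+0+74·5·9=4810 → min 2844 | C..E: k=3: 0+405+4·5·9=585; k=4: 180+0+4·9·9=504 → min 504.
Length 4: A..D: k=1: 0+2844+61·74·9=43470; k=2: 18056+180+61·4·9=20432; k=3: 19276+0+61·5·9=22021 → min 20432 | B..E: k=2: 0+504+74·4·9=3168; k=3: 1480+405+74·5·9=5215; k=4: 2844+0+74·9·9=8838 → min 3168.
Top-level splits: k=1: (A..A)·(B..E) → 0+3168+61·74·9 = 43794; k=2: (A..B)·(C..E) → 18056+504+61·4·9 = 20756; k=3: (A..C)·(D..E) → 19276+405+61·5·9 = 22426; k=4: (A..D)·(E..E) → 20432+0+61·9·9 = 25373.
Best split is after B, i.e. k = 2.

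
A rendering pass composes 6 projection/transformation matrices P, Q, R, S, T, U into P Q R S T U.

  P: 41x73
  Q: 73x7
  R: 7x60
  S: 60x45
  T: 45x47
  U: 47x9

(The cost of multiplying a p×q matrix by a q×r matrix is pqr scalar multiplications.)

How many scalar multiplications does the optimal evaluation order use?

Adjacent pairs: PQ = 41·73·7 = 20951; QR = 73·7·60 = 30660; RS = 7·60·45 = 18900; ST = 60·45·47 = 126900; TU = 45·47·9 = 19035.
Length 3: P..R: k=1: 0+30660+41·73·60=210240; k=2: 20951+0+41·7·60=38171 → min 38171 | Q..S: k=2: 0+18900+73·7·45=41895; k=3: 30660+0+73·60·45=227760 → min 41895 | R..T: k=3: 0+126900+7·60·47=146640; k=4: 18900+0+7·45·47=33705 → min 33705 | S..U: k=4: 0+19035+60·45·9=43335; k=5: 126900+0+60·47·9=152280 → min 43335.
Length 4: P..S: k=1: 0+41895+41·73·45=176580; k=2: 20951+18900+41·7·45=52766; k=3: 38171+0+41·60·45=148871 → min 52766 | Q..T: k=2: 0+33705+73·7·47=57722; k=3: 30660+126900+73·60·47=363420; k=4: 41895+0+73·45·47=196290 → min 57722 | R..U: k=3: 0+43335+7·60·9=47115; k=4: 18900+19035+7·45·9=40770; k=5: 33705+0+7·47·9=36666 → min 36666.
Length 5: P..T: k=1: 0+57722+41·73·47=198393; k=2: 20951+33705+41·7·47=68145; k=3: 38171+126900+41·60·47=280691; k=4: 52766+0+41·45·47=139481 → min 68145 | Q..U: k=2: 0+36666+73·7·9=41265; k=3: 30660+43335+73·60·9=113415; k=4: 41895+19035+73·45·9=90495; k=5: 57722+0+73·47·9=88601 → min 41265.
Length 6: P..U: k=1: 0+41265+41·73·9=68202; k=2: 20951+36666+41·7·9=60200; k=3: 38171+43335+41·60·9=103646; k=4: 52766+19035+41·45·9=88406; k=5: 68145+0+41·47·9=85488 → min 60200.
Optimal order: ((P Q) (((R S) T) U)) with cost 60200.

60200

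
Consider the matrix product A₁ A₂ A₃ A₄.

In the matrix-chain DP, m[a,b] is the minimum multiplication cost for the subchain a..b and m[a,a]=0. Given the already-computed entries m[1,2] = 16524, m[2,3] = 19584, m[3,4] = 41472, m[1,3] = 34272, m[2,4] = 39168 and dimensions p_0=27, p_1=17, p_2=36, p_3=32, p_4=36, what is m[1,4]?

m[1,4] = min over k∈[1,3] of m[1,k]+m[k+1,4]+p_{0}·p_k·p_{4}.
k=1: 0 + 39168 + 27·17·36 = 55692; k=2: 16524 + 41472 + 27·36·36 = 92988; k=3: 34272 + 0 + 27·32·36 = 65376.
Minimum: 55692 at k=1.

55692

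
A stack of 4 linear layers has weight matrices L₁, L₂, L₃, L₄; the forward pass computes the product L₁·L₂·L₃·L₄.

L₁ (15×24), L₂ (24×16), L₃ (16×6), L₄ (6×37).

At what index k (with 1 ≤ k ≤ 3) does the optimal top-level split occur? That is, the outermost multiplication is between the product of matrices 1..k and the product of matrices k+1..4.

3

Adjacent pairs: L₁L₂ = 15·24·16 = 5760; L₂L₃ = 24·16·6 = 2304; L₃L₄ = 16·6·37 = 3552.
Length 3: L₁..L₃: k=1: 0+2304+15·24·6=4464; k=2: 5760+0+15·16·6=7200 → min 4464 | L₂..L₄: k=2: 0+3552+24·16·37=17760; k=3: 2304+0+24·6·37=7632 → min 7632.
Top-level splits: k=1: (L₁..L₁)·(L₂..L₄) → 0+7632+15·24·37 = 20952; k=2: (L₁..L₂)·(L₃..L₄) → 5760+3552+15·16·37 = 18192; k=3: (L₁..L₃)·(L₄..L₄) → 4464+0+15·6·37 = 7794.
Best split is after L₃, i.e. k = 3.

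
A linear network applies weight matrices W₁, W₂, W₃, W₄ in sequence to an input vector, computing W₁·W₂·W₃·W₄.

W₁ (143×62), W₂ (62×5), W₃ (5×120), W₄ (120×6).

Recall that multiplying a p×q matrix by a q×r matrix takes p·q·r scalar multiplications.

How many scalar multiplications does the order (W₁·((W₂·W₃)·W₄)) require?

135036

(W₂·W₃): 62×5 by 5×120 → 62×120, cost 62·5·120 = 37200
((W₂·W₃)·W₄): 62×120 by 120×6 → 62×6, cost 62·120·6 = 44640; cumulative 81840
(W₁·((W₂·W₃)·W₄)): 143×62 by 62×6 → 143×6, cost 143·62·6 = 53196; cumulative 135036
Total: 135036 scalar multiplications.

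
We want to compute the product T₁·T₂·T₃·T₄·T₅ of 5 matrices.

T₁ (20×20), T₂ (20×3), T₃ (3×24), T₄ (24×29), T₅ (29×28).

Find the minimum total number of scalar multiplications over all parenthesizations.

Adjacent pairs: T₁T₂ = 20·20·3 = 1200; T₂T₃ = 20·3·24 = 1440; T₃T₄ = 3·24·29 = 2088; T₄T₅ = 24·29·28 = 19488.
Length 3: T₁..T₃: k=1: 0+1440+20·20·24=11040; k=2: 1200+0+20·3·24=2640 → min 2640 | T₂..T₄: k=2: 0+2088+20·3·29=3828; k=3: 1440+0+20·24·29=15360 → min 3828 | T₃..T₅: k=3: 0+19488+3·24·28=21504; k=4: 2088+0+3·29·28=4524 → min 4524.
Length 4: T₁..T₄: k=1: 0+3828+20·20·29=15428; k=2: 1200+2088+20·3·29=5028; k=3: 2640+0+20·24·29=16560 → min 5028 | T₂..T₅: k=2: 0+4524+20·3·28=6204; k=3: 1440+19488+20·24·28=34368; k=4: 3828+0+20·29·28=20068 → min 6204.
Length 5: T₁..T₅: k=1: 0+6204+20·20·28=17404; k=2: 1200+4524+20·3·28=7404; k=3: 2640+19488+20·24·28=35568; k=4: 5028+0+20·29·28=21268 → min 7404.
Optimal order: ((T₁·T₂)·((T₃·T₄)·T₅)) with cost 7404.

7404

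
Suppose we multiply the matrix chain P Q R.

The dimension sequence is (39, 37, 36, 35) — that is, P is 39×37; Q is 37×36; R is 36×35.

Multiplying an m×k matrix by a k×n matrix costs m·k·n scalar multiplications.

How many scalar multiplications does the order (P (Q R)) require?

97125

(Q R): 37×36 by 36×35 → 37×35, cost 37·36·35 = 46620
(P (Q R)): 39×37 by 37×35 → 39×35, cost 39·37·35 = 50505; cumulative 97125
Total: 97125 scalar multiplications.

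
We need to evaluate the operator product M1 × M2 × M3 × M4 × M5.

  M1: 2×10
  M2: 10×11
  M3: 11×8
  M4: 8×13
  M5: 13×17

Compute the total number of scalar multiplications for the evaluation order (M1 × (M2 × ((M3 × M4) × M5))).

(M3 × M4): 11×8 by 8×13 → 11×13, cost 11·8·13 = 1144
((M3 × M4) × M5): 11×13 by 13×17 → 11×17, cost 11·13·17 = 2431; cumulative 3575
(M2 × ((M3 × M4) × M5)): 10×11 by 11×17 → 10×17, cost 10·11·17 = 1870; cumulative 5445
(M1 × (M2 × ((M3 × M4) × M5))): 2×10 by 10×17 → 2×17, cost 2·10·17 = 340; cumulative 5785
Total: 5785 scalar multiplications.

5785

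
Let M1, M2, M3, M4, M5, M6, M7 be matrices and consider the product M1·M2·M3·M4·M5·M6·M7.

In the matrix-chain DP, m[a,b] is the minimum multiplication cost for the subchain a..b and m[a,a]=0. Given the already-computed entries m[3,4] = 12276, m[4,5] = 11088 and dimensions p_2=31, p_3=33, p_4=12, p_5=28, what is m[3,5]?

m[3,5] = min over k∈[3,4] of m[3,k]+m[k+1,5]+p_{2}·p_k·p_{5}.
k=3: 0 + 11088 + 31·33·28 = 39732; k=4: 12276 + 0 + 31·12·28 = 22692.
Minimum: 22692 at k=4.

22692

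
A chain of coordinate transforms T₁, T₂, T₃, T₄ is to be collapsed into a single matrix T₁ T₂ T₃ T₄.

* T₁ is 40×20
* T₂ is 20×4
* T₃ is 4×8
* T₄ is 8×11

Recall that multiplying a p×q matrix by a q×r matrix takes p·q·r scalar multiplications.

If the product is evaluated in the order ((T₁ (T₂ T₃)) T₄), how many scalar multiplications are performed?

(T₂ T₃): 20×4 by 4×8 → 20×8, cost 20·4·8 = 640
(T₁ (T₂ T₃)): 40×20 by 20×8 → 40×8, cost 40·20·8 = 6400; cumulative 7040
((T₁ (T₂ T₃)) T₄): 40×8 by 8×11 → 40×11, cost 40·8·11 = 3520; cumulative 10560
Total: 10560 scalar multiplications.

10560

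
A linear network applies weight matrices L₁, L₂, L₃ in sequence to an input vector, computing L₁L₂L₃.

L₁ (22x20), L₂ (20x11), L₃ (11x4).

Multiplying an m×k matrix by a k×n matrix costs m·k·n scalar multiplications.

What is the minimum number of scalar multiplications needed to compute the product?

Order (L₁(L₂L₃)): (L₂L₃): 20×11 by 11×4 → 20×4, cost 20·11·4 = 880; (L₁(L₂L₃)): 22×20 by 20×4 → 22×4, cost 22·20·4 = 1760; cumulative 2640. Total 2640.
Order ((L₁L₂)L₃): (L₁L₂): 22×20 by 20×11 → 22×11, cost 22·20·11 = 4840; ((L₁L₂)L₃): 22×11 by 11×4 → 22×4, cost 22·11·4 = 968; cumulative 5808. Total 5808.
Minimum: 2640.

2640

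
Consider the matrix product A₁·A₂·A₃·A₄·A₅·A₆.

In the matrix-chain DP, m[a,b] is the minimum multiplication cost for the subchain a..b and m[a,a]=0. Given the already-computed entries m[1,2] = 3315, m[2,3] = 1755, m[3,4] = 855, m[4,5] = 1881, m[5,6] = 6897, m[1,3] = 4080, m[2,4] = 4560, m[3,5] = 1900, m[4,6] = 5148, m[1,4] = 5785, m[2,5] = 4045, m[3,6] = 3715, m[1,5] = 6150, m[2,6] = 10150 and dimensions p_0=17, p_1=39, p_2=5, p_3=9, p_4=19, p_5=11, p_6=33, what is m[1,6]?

9835

m[1,6] = min over k∈[1,5] of m[1,k]+m[k+1,6]+p_{0}·p_k·p_{6}.
k=1: 0 + 10150 + 17·39·33 = 32029; k=2: 3315 + 3715 + 17·5·33 = 9835; k=3: 4080 + 5148 + 17·9·33 = 14277; k=4: 5785 + 6897 + 17·19·33 = 23341; k=5: 6150 + 0 + 17·11·33 = 12321.
Minimum: 9835 at k=2.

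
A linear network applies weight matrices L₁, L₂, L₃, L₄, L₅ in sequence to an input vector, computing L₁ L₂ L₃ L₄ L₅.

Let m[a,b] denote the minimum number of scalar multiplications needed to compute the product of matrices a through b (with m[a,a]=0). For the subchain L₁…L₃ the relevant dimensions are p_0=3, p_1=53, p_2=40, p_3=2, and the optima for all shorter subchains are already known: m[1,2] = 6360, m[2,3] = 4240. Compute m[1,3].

4558

m[1,3] = min over k∈[1,2] of m[1,k]+m[k+1,3]+p_{0}·p_k·p_{3}.
k=1: 0 + 4240 + 3·53·2 = 4558; k=2: 6360 + 0 + 3·40·2 = 6600.
Minimum: 4558 at k=1.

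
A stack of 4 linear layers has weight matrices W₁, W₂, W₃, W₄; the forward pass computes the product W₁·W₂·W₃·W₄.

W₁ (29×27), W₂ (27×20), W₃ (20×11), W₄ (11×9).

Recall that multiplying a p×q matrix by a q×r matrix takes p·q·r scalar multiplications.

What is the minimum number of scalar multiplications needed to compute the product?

13887

Adjacent pairs: W₁W₂ = 29·27·20 = 15660; W₂W₃ = 27·20·11 = 5940; W₃W₄ = 20·11·9 = 1980.
Length 3: W₁..W₃: k=1: 0+5940+29·27·11=14553; k=2: 15660+0+29·20·11=22040 → min 14553 | W₂..W₄: k=2: 0+1980+27·20·9=6840; k=3: 5940+0+27·11·9=8613 → min 6840.
Length 4: W₁..W₄: k=1: 0+6840+29·27·9=13887; k=2: 15660+1980+29·20·9=22860; k=3: 14553+0+29·11·9=17424 → min 13887.
Optimal order: (W₁·(W₂·(W₃·W₄))) with cost 13887.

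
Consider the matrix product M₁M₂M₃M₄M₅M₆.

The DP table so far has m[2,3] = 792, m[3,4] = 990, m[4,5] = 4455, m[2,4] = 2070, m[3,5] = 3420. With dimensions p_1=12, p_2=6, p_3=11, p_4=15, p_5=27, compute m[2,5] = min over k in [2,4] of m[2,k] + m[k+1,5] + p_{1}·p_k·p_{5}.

5364

m[2,5] = min over k∈[2,4] of m[2,k]+m[k+1,5]+p_{1}·p_k·p_{5}.
k=2: 0 + 3420 + 12·6·27 = 5364; k=3: 792 + 4455 + 12·11·27 = 8811; k=4: 2070 + 0 + 12·15·27 = 6930.
Minimum: 5364 at k=2.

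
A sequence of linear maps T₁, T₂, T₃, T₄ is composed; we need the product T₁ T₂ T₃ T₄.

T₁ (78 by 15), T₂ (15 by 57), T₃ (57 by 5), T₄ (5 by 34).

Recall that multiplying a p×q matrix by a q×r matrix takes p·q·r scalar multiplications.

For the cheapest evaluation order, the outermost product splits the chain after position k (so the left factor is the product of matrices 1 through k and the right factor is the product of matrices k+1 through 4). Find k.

Adjacent pairs: T₁T₂ = 78·15·57 = 66690; T₂T₃ = 15·57·5 = 4275; T₃T₄ = 57·5·34 = 9690.
Length 3: T₁..T₃: k=1: 0+4275+78·15·5=10125; k=2: 66690+0+78·57·5=88920 → min 10125 | T₂..T₄: k=2: 0+9690+15·57·34=38760; k=3: 4275+0+15·5·34=6825 → min 6825.
Top-level splits: k=1: (T₁..T₁)·(T₂..T₄) → 0+6825+78·15·34 = 46605; k=2: (T₁..T₂)·(T₃..T₄) → 66690+9690+78·57·34 = 227544; k=3: (T₁..T₃)·(T₄..T₄) → 10125+0+78·5·34 = 23385.
Best split is after T₃, i.e. k = 3.

3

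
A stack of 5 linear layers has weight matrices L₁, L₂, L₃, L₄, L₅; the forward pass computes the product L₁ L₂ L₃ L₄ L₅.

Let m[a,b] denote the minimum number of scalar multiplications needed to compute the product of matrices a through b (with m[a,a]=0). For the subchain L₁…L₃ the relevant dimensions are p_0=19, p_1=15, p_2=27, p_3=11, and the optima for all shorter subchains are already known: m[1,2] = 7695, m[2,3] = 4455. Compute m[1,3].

7590

m[1,3] = min over k∈[1,2] of m[1,k]+m[k+1,3]+p_{0}·p_k·p_{3}.
k=1: 0 + 4455 + 19·15·11 = 7590; k=2: 7695 + 0 + 19·27·11 = 13338.
Minimum: 7590 at k=1.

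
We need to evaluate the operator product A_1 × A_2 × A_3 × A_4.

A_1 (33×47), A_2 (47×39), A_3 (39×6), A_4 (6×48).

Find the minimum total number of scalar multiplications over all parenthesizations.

Adjacent pairs: A_1A_2 = 33·47·39 = 60489; A_2A_3 = 47·39·6 = 10998; A_3A_4 = 39·6·48 = 11232.
Length 3: A_1..A_3: k=1: 0+10998+33·47·6=20304; k=2: 60489+0+33·39·6=68211 → min 20304 | A_2..A_4: k=2: 0+11232+47·39·48=99216; k=3: 10998+0+47·6·48=24534 → min 24534.
Length 4: A_1..A_4: k=1: 0+24534+33·47·48=98982; k=2: 60489+11232+33·39·48=133497; k=3: 20304+0+33·6·48=29808 → min 29808.
Optimal order: ((A_1 × (A_2 × A_3)) × A_4) with cost 29808.

29808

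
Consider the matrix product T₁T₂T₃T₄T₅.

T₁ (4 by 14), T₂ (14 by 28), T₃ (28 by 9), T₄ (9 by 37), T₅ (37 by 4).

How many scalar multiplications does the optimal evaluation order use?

Adjacent pairs: T₁T₂ = 4·14·28 = 1568; T₂T₃ = 14·28·9 = 3528; T₃T₄ = 28·9·37 = 9324; T₄T₅ = 9·37·4 = 1332.
Length 3: T₁..T₃: k=1: 0+3528+4·14·9=4032; k=2: 1568+0+4·28·9=2576 → min 2576 | T₂..T₄: k=2: 0+9324+14·28·37=23828; k=3: 3528+0+14·9·37=8190 → min 8190 | T₃..T₅: k=3: 0+1332+28·9·4=2340; k=4: 9324+0+28·37·4=13468 → min 2340.
Length 4: T₁..T₄: k=1: 0+8190+4·14·37=10262; k=2: 1568+9324+4·28·37=15036; k=3: 2576+0+4·9·37=3908 → min 3908 | T₂..T₅: k=2: 0+2340+14·28·4=3908; k=3: 3528+1332+14·9·4=5364; k=4: 8190+0+14·37·4=10262 → min 3908.
Length 5: T₁..T₅: k=1: 0+3908+4·14·4=4132; k=2: 1568+2340+4·28·4=4356; k=3: 2576+1332+4·9·4=4052; k=4: 3908+0+4·37·4=4500 → min 4052.
Optimal order: (((T₁T₂)T₃)(T₄T₅)) with cost 4052.

4052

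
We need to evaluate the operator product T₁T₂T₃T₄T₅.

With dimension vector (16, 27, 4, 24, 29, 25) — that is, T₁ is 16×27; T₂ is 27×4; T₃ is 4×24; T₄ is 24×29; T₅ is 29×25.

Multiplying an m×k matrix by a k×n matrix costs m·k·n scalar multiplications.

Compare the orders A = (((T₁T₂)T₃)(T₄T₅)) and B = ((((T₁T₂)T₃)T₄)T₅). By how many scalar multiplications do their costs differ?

Order A = (((T₁T₂)T₃)(T₄T₅)): (T₁T₂): 16×27 by 27×4 → 16×4, cost 16·27·4 = 1728; ((T₁T₂)T₃): 16×4 by 4×24 → 16×24, cost 16·4·24 = 1536; cumulative 3264; (T₄T₅): 24×29 by 29×25 → 24×25, cost 24·29·25 = 17400; (((T₁T₂)T₃)(T₄T₅)): 16×24 by 24×25 → 16×25, cost 16·24·25 = 9600; cumulative 30264. Total 30264.
Order B = ((((T₁T₂)T₃)T₄)T₅): (T₁T₂): 16×27 by 27×4 → 16×4, cost 16·27·4 = 1728; ((T₁T₂)T₃): 16×4 by 4×24 → 16×24, cost 16·4·24 = 1536; cumulative 3264; (((T₁T₂)T₃)T₄): 16×24 by 24×29 → 16×29, cost 16·24·29 = 11136; cumulative 14400; ((((T₁T₂)T₃)T₄)T₅): 16×29 by 29×25 → 16×25, cost 16·29·25 = 11600; cumulative 26000. Total 26000.
Difference: |30264 − 26000| = 4264.

4264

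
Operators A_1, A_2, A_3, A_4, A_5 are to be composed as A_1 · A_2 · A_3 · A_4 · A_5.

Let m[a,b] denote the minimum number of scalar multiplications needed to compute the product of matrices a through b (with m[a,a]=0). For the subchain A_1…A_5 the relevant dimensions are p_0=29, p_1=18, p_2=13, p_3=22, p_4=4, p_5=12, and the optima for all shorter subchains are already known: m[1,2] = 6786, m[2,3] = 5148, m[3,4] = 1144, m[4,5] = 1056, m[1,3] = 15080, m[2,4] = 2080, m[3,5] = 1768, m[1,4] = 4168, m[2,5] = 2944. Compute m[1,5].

m[1,5] = min over k∈[1,4] of m[1,k]+m[k+1,5]+p_{0}·p_k·p_{5}.
k=1: 0 + 2944 + 29·18·12 = 9208; k=2: 6786 + 1768 + 29·13·12 = 13078; k=3: 15080 + 1056 + 29·22·12 = 23792; k=4: 4168 + 0 + 29·4·12 = 5560.
Minimum: 5560 at k=4.

5560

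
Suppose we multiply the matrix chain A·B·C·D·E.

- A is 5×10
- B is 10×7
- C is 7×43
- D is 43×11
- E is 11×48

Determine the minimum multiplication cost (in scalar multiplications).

6686

Adjacent pairs: AB = 5·10·7 = 350; BC = 10·7·43 = 3010; CD = 7·43·11 = 3311; DE = 43·11·48 = 22704.
Length 3: A..C: k=1: 0+3010+5·10·43=5160; k=2: 350+0+5·7·43=1855 → min 1855 | B..D: k=2: 0+3311+10·7·11=4081; k=3: 3010+0+10·43·11=7740 → min 4081 | C..E: k=3: 0+22704+7·43·48=37152; k=4: 3311+0+7·11·48=7007 → min 7007.
Length 4: A..D: k=1: 0+4081+5·10·11=4631; k=2: 350+3311+5·7·11=4046; k=3: 1855+0+5·43·11=4220 → min 4046 | B..E: k=2: 0+7007+10·7·48=10367; k=3: 3010+22704+10·43·48=46354; k=4: 4081+0+10·11·48=9361 → min 9361.
Length 5: A..E: k=1: 0+9361+5·10·48=11761; k=2: 350+7007+5·7·48=9037; k=3: 1855+22704+5·43·48=34879; k=4: 4046+0+5·11·48=6686 → min 6686.
Optimal order: (((A·B)·(C·D))·E) with cost 6686.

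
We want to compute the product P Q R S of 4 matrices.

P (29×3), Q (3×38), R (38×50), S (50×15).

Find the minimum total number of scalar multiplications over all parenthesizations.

Adjacent pairs: PQ = 29·3·38 = 3306; QR = 3·38·50 = 5700; RS = 38·50·15 = 28500.
Length 3: P..R: k=1: 0+5700+29·3·50=10050; k=2: 3306+0+29·38·50=58406 → min 10050 | Q..S: k=2: 0+28500+3·38·15=30210; k=3: 5700+0+3·50·15=7950 → min 7950.
Length 4: P..S: k=1: 0+7950+29·3·15=9255; k=2: 3306+28500+29·38·15=48336; k=3: 10050+0+29·50·15=31800 → min 9255.
Optimal order: (P ((Q R) S)) with cost 9255.

9255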